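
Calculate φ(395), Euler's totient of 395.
312

395 = 5 × 79
φ(n) = n × ∏(1 - 1/p) for each prime p dividing n
φ(395) = 395 × (1 - 1/5) × (1 - 1/79) = 312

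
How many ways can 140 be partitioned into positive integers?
15065878135

p(n) counts ways to write n as a sum of positive integers (order ignored).
Euler's pentagonal recurrence: p(k) = p(k-1) + p(k-2) - p(k-5) - p(k-7) + p(k-12) + p(k-15) - ... (offsets j(3j∓1)/2, signs ++--, p(0)=1, p(<0)=0).
DP table for k = 0..139: p(0)=1, p(1)=1, p(2)=2, p(3)=3, p(4)=5, p(5)=7, p(6)=11, p(7)=15, p(8)=22, p(9)=30, p(10)=42, p(11)=56, p(12)=77, p(13)=101, p(14)=135, p(15)=176, p(16)=231, p(17)=297, p(18)=385, p(19)=490, p(20)=627, p(21)=792, p(22)=1002, p(23)=1255, p(24)=1575, p(25)=1958, p(26)=2436, p(27)=3010, p(28)=3718, p(29)=4565, p(30)=5604, p(31)=6842, p(32)=8349, p(33)=10143, p(34)=12310, p(35)=14883, p(36)=17977, p(37)=21637, p(38)=26015, p(39)=31185, p(40)=37338, p(41)=44583, p(42)=53174, p(43)=63261, p(44)=75175, p(45)=89134, p(46)=105558, p(47)=124754, p(48)=147273, p(49)=173525, p(50)=204226, p(51)=239943, p(52)=281589, p(53)=329931, p(54)=386155, p(55)=451276, p(56)=526823, p(57)=614154, p(58)=715220, p(59)=831820, p(60)=966467, p(61)=1121505, p(62)=1300156, p(63)=1505499, p(64)=1741630, p(65)=2012558, p(66)=2323520, p(67)=2679689, p(68)=3087735, p(69)=3554345, p(70)=4087968, p(71)=4697205, p(72)=5392783, p(73)=6185689, p(74)=7089500, p(75)=8118264, p(76)=9289091, p(77)=10619863, p(78)=12132164, p(79)=13848650, p(80)=15796476, p(81)=18004327, p(82)=20506255, p(83)=23338469, p(84)=26543660, p(85)=30167357, p(86)=34262962, p(87)=38887673, p(88)=44108109, p(89)=49995925, p(90)=56634173, p(91)=64112359, p(92)=72533807, p(93)=82010177, p(94)=92669720, p(95)=104651419, p(96)=118114304, p(97)=133230930, p(98)=150198136, p(99)=169229875, p(100)=190569292, p(101)=214481126, p(102)=241265379, p(103)=271248950, p(104)=304801365, p(105)=342325709, p(106)=384276336, p(107)=431149389, p(108)=483502844, p(109)=541946240, p(110)=607163746, p(111)=679903203, p(112)=761002156, p(113)=851376628, p(114)=952050665, p(115)=1064144451, p(116)=1188908248, p(117)=1327710076, p(118)=1482074143, p(119)=1653668665, p(120)=1844349560, p(121)=2056148051, p(122)=2291320912, p(123)=2552338241, p(124)=2841940500, p(125)=3163127352, p(126)=3519222692, p(127)=3913864295, p(128)=4351078600, p(129)=4835271870, p(130)=5371315400, p(131)=5964539504, p(132)=6620830889, p(133)=7346629512, p(134)=8149040695, p(135)=9035836076, p(136)=10015581680, p(137)=11097645016, p(138)=12292341831, p(139)=13610949895.
Final step: p(140) = p(139) + p(138) - p(135) - p(133) + p(128) + p(125) - p(118) - p(114) + p(105) + p(100) - p(89) - p(83) + p(70) + p(63) - p(48) - p(40) + p(23) + p(14)
= 13610949895 + 12292341831 - 9035836076 - 7346629512 + 4351078600 + 3163127352 - 1482074143 - 952050665 + 342325709 + 190569292 - 49995925 - 23338469 + 4087968 + 1505499 - 147273 - 37338 + 1255 + 135
= 15065878135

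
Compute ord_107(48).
53

107 is prime, so ord(48) divides φ(107) = 106.
Divisors of 106: 1, 2, 53, 106.
Repeated squaring: 48^1 ≡ 48, 48^2 ≡ 57, 48^4 ≡ 39, 48^8 ≡ 23, 48^16 ≡ 101, 48^32 ≡ 36, 48^64 ≡ 12 (mod 107).
Test 48^d mod 107 for each divisor d in increasing order:
48^1 ≡ 48
48^2 ≡ 57
48^53 = 48^32·48^16·48^4·48^1 ≡ 1  ← first divisor giving 1
The order is 53.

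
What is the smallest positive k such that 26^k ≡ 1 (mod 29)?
28

29 is prime, so ord(26) divides φ(29) = 28.
Divisors of 28: 1, 2, 4, 7, 14, 28.
Repeated squaring: 26^1 ≡ 26, 26^2 ≡ 9, 26^4 ≡ 23, 26^8 ≡ 7, 26^16 ≡ 20 (mod 29).
Test 26^d mod 29 for each divisor d in increasing order:
26^1 ≡ 26
26^2 ≡ 9
26^4 ≡ 23
26^7 = 26^4·26^2·26^1 ≡ 17
26^14 = 26^8·26^4·26^2 ≡ 28
26^28 = 26^16·26^8·26^4 ≡ 1  ← first divisor giving 1
The order is 28.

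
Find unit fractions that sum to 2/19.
1/10 + 1/190

Greedy algorithm:
2/19: ceiling(19/2) = 10, use 1/10
1/190: ceiling(190/1) = 190, use 1/190
Result: 2/19 = 1/10 + 1/190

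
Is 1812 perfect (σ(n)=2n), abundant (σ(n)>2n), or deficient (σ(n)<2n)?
abundant

Proper divisors of 1812: sum = 1 + 2 + 3 + 4 + 6 + 12 + 151 + 302 + 453 + 604 + 906 = 2444
Since 2444 > 1812, 1812 is abundant.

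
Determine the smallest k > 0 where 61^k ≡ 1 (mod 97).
3

97 is prime, so ord(61) divides φ(97) = 96.
Divisors of 96: 1, 2, 3, 4, 6, 8, 12, 16, 24, 32, 48, 96.
Repeated squaring: 61^1 ≡ 61, 61^2 ≡ 35, 61^4 ≡ 61, 61^8 ≡ 35, 61^16 ≡ 61, 61^32 ≡ 35, 61^64 ≡ 61 (mod 97).
Test 61^d mod 97 for each divisor d in increasing order:
61^1 ≡ 61
61^2 ≡ 35
61^3 = 61^2·61^1 ≡ 1  ← first divisor giving 1
The order is 3.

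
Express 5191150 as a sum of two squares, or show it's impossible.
Not possible

Factorization: 5191150 = 2 × 5^2 × 47^3
By Fermat: n is sum of two squares iff every prime p ≡ 3 (mod 4) appears to even power.
Prime(s) ≡ 3 (mod 4) with odd exponent: [(47, 3)]
Therefore 5191150 cannot be expressed as a² + b².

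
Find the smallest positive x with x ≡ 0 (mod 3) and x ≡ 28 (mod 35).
63

Using Chinese Remainder Theorem:
M = 3 × 35 = 105
M1 = 35, M2 = 3
y1 = 35^(-1) mod 3 = 2
y2 = 3^(-1) mod 35 = 12
x = (0×35×2 + 28×3×12) mod 105 = 63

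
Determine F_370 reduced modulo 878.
131

Matrix identity: Q^n = [[F_(n+1), F_n], [F_n, F_(n-1)]] with Q = [[1,1],[1,0]].
n = 370 = 101110010₂. Square-and-multiply, entries mod 878:
Q^1 = [[1,1],[1,0]]
Q^2 = (Q^1)² = [[2,1],[1,1]]
Q^5 = (Q^2)²·Q = [[8,5],[5,3]]
Q^11 = (Q^5)²·Q = [[144,89],[89,55]]
Q^23 = (Q^11)²·Q = [[712,561],[561,151]]
Q^46 = (Q^23)² = [[735,365],[365,370]]
Q^92 = (Q^46)² = [[24,323],[323,579]]
Q^185 = (Q^92)²·Q = [[276,423],[423,731]]
Q^370 = (Q^185)² = [[485,131],[131,354]]
F_370 mod 878 = Q^370[0][1] = 131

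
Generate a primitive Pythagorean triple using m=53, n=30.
(1909, 3180, 3709)

Euclid's formula: a = m² - n², b = 2mn, c = m² + n²
m = 53, n = 30
a = 53² - 30² = 2809 - 900 = 1909
b = 2 × 53 × 30 = 3180
c = 53² + 30² = 2809 + 900 = 3709
Verification: 1909² + 3180² = 3644281 + 10112400 = 13756681 = 3709² ✓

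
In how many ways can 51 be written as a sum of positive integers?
239943

p(n) counts ways to write n as a sum of positive integers (order ignored).
Euler's pentagonal recurrence: p(k) = p(k-1) + p(k-2) - p(k-5) - p(k-7) + p(k-12) + p(k-15) - ... (offsets j(3j∓1)/2, signs ++--, p(0)=1, p(<0)=0).
DP table for k = 0..50: p(0)=1, p(1)=1, p(2)=2, p(3)=3, p(4)=5, p(5)=7, p(6)=11, p(7)=15, p(8)=22, p(9)=30, p(10)=42, p(11)=56, p(12)=77, p(13)=101, p(14)=135, p(15)=176, p(16)=231, p(17)=297, p(18)=385, p(19)=490, p(20)=627, p(21)=792, p(22)=1002, p(23)=1255, p(24)=1575, p(25)=1958, p(26)=2436, p(27)=3010, p(28)=3718, p(29)=4565, p(30)=5604, p(31)=6842, p(32)=8349, p(33)=10143, p(34)=12310, p(35)=14883, p(36)=17977, p(37)=21637, p(38)=26015, p(39)=31185, p(40)=37338, p(41)=44583, p(42)=53174, p(43)=63261, p(44)=75175, p(45)=89134, p(46)=105558, p(47)=124754, p(48)=147273, p(49)=173525, p(50)=204226.
Final step: p(51) = p(50) + p(49) - p(46) - p(44) + p(39) + p(36) - p(29) - p(25) + p(16) + p(11) - p(0)
= 204226 + 173525 - 105558 - 75175 + 31185 + 17977 - 4565 - 1958 + 231 + 56 - 1
= 239943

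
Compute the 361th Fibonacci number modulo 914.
501

Matrix identity: Q^n = [[F_(n+1), F_n], [F_n, F_(n-1)]] with Q = [[1,1],[1,0]].
n = 361 = 101101001₂. Square-and-multiply, entries mod 914:
Q^1 = [[1,1],[1,0]]
Q^2 = (Q^1)² = [[2,1],[1,1]]
Q^5 = (Q^2)²·Q = [[8,5],[5,3]]
Q^11 = (Q^5)²·Q = [[144,89],[89,55]]
Q^22 = (Q^11)² = [[323,345],[345,892]]
Q^45 = (Q^22)²·Q = [[901,338],[338,563]]
Q^90 = (Q^45)² = [[163,358],[358,719]]
Q^180 = (Q^90)² = [[267,426],[426,755]]
Q^361 = (Q^180)²·Q = [[809,501],[501,308]]
F_361 mod 914 = Q^361[0][1] = 501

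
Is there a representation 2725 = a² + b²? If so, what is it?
15² + 50² (a=15, b=50)

Factorization: 2725 = 5^2 × 109
By Fermat: n is sum of two squares iff every prime p ≡ 3 (mod 4) appears to even power.
All primes ≡ 3 (mod 4) appear to even power.
Search a = 0, 1, 2, … for 2725 - a² a perfect square: first hit at a = 15: 2725 - 225 = 2500 = 50².
2725 = 15² + 50² = 225 + 2500 ✓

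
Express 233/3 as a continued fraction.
[77; 1, 2]

Euclidean algorithm steps:
233 = 77 × 3 + 2
3 = 1 × 2 + 1
2 = 2 × 1 + 0
Continued fraction: [77; 1, 2]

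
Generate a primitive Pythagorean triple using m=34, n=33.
(67, 2244, 2245)

Euclid's formula: a = m² - n², b = 2mn, c = m² + n²
m = 34, n = 33
a = 34² - 33² = 1156 - 1089 = 67
b = 2 × 34 × 33 = 2244
c = 34² + 33² = 1156 + 1089 = 2245
Verification: 67² + 2244² = 4489 + 5035536 = 5040025 = 2245² ✓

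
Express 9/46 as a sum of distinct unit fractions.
1/6 + 1/35 + 1/2415

Greedy algorithm:
9/46: ceiling(46/9) = 6, use 1/6
2/69: ceiling(69/2) = 35, use 1/35
1/2415: ceiling(2415/1) = 2415, use 1/2415
Result: 9/46 = 1/6 + 1/35 + 1/2415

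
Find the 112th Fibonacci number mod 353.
8

Matrix identity: Q^n = [[F_(n+1), F_n], [F_n, F_(n-1)]] with Q = [[1,1],[1,0]].
n = 112 = 1110000₂. Square-and-multiply, entries mod 353:
Q^1 = [[1,1],[1,0]]
Q^3 = (Q^1)²·Q = [[3,2],[2,1]]
Q^7 = (Q^3)²·Q = [[21,13],[13,8]]
Q^14 = (Q^7)² = [[257,24],[24,233]]
Q^28 = (Q^14)² = [[261,111],[111,150]]
Q^56 = (Q^28)² = [[311,84],[84,227]]
Q^112 = (Q^56)² = [[348,8],[8,340]]
F_112 mod 353 = Q^112[0][1] = 8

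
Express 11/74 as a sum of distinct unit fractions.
1/7 + 1/173 + 1/89614

Greedy algorithm:
11/74: ceiling(74/11) = 7, use 1/7
3/518: ceiling(518/3) = 173, use 1/173
1/89614: ceiling(89614/1) = 89614, use 1/89614
Result: 11/74 = 1/7 + 1/173 + 1/89614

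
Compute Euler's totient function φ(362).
180

362 = 2 × 181
φ(n) = n × ∏(1 - 1/p) for each prime p dividing n
φ(362) = 362 × (1 - 1/2) × (1 - 1/181) = 180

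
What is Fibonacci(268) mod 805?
641

Matrix identity: Q^n = [[F_(n+1), F_n], [F_n, F_(n-1)]] with Q = [[1,1],[1,0]].
n = 268 = 100001100₂. Square-and-multiply, entries mod 805:
Q^1 = [[1,1],[1,0]]
Q^2 = (Q^1)² = [[2,1],[1,1]]
Q^4 = (Q^2)² = [[5,3],[3,2]]
Q^8 = (Q^4)² = [[34,21],[21,13]]
Q^16 = (Q^8)² = [[792,182],[182,610]]
Q^33 = (Q^16)²·Q = [[267,288],[288,784]]
Q^67 = (Q^33)²·Q = [[486,478],[478,8]]
Q^134 = (Q^67)² = [[195,267],[267,733]]
Q^268 = (Q^134)² = [[639,641],[641,803]]
F_268 mod 805 = Q^268[0][1] = 641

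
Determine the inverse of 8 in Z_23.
3

gcd(8, 23) = 1, so the inverse exists.
Extended Euclidean algorithm on (23, 8):
23 = 2 × 8 + 7  ⟹  7 = (1)·23 + (-2)·8
8 = 1 × 7 + 1  ⟹  1 = (-1)·23 + (3)·8
So (3)·8 ≡ 1 (mod 23), i.e. 8^(-1) ≡ 3 (mod 23).
Check: 8 × 3 = 24 ≡ 1 (mod 23)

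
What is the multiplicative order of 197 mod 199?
198

199 is prime, so ord(197) divides φ(199) = 198.
Divisors of 198: 1, 2, 3, 6, 9, 11, 18, 22, 33, 66, 99, 198.
Repeated squaring: 197^1 ≡ 197, 197^2 ≡ 4, 197^4 ≡ 16, 197^8 ≡ 57, 197^16 ≡ 65, 197^32 ≡ 46, 197^64 ≡ 126, 197^128 ≡ 155 (mod 199).
Test 197^d mod 199 for each divisor d in increasing order:
197^1 ≡ 197
197^2 ≡ 4
197^3 = 197^2·197^1 ≡ 191
197^6 = 197^4·197^2 ≡ 64
197^9 = 197^8·197^1 ≡ 85
197^11 = 197^8·197^2·197^1 ≡ 141
197^18 = 197^16·197^2 ≡ 61
197^22 = 197^16·197^4·197^2 ≡ 180
197^33 = 197^32·197^1 ≡ 107
197^66 = 197^64·197^2 ≡ 106
197^99 = 197^64·197^32·197^2·197^1 ≡ 198
197^198 = 197^128·197^64·197^4·197^2 ≡ 1  ← first divisor giving 1
The order is 198.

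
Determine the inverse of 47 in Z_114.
17

gcd(47, 114) = 1, so the inverse exists.
Extended Euclidean algorithm on (114, 47):
114 = 2 × 47 + 20  ⟹  20 = (1)·114 + (-2)·47
47 = 2 × 20 + 7  ⟹  7 = (-2)·114 + (5)·47
20 = 2 × 7 + 6  ⟹  6 = (5)·114 + (-12)·47
7 = 1 × 6 + 1  ⟹  1 = (-7)·114 + (17)·47
So (17)·47 ≡ 1 (mod 114), i.e. 47^(-1) ≡ 17 (mod 114).
Check: 47 × 17 = 799 ≡ 1 (mod 114)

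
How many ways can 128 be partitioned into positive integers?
4351078600

p(n) counts ways to write n as a sum of positive integers (order ignored).
Euler's pentagonal recurrence: p(k) = p(k-1) + p(k-2) - p(k-5) - p(k-7) + p(k-12) + p(k-15) - ... (offsets j(3j∓1)/2, signs ++--, p(0)=1, p(<0)=0).
DP table for k = 0..127: p(0)=1, p(1)=1, p(2)=2, p(3)=3, p(4)=5, p(5)=7, p(6)=11, p(7)=15, p(8)=22, p(9)=30, p(10)=42, p(11)=56, p(12)=77, p(13)=101, p(14)=135, p(15)=176, p(16)=231, p(17)=297, p(18)=385, p(19)=490, p(20)=627, p(21)=792, p(22)=1002, p(23)=1255, p(24)=1575, p(25)=1958, p(26)=2436, p(27)=3010, p(28)=3718, p(29)=4565, p(30)=5604, p(31)=6842, p(32)=8349, p(33)=10143, p(34)=12310, p(35)=14883, p(36)=17977, p(37)=21637, p(38)=26015, p(39)=31185, p(40)=37338, p(41)=44583, p(42)=53174, p(43)=63261, p(44)=75175, p(45)=89134, p(46)=105558, p(47)=124754, p(48)=147273, p(49)=173525, p(50)=204226, p(51)=239943, p(52)=281589, p(53)=329931, p(54)=386155, p(55)=451276, p(56)=526823, p(57)=614154, p(58)=715220, p(59)=831820, p(60)=966467, p(61)=1121505, p(62)=1300156, p(63)=1505499, p(64)=1741630, p(65)=2012558, p(66)=2323520, p(67)=2679689, p(68)=3087735, p(69)=3554345, p(70)=4087968, p(71)=4697205, p(72)=5392783, p(73)=6185689, p(74)=7089500, p(75)=8118264, p(76)=9289091, p(77)=10619863, p(78)=12132164, p(79)=13848650, p(80)=15796476, p(81)=18004327, p(82)=20506255, p(83)=23338469, p(84)=26543660, p(85)=30167357, p(86)=34262962, p(87)=38887673, p(88)=44108109, p(89)=49995925, p(90)=56634173, p(91)=64112359, p(92)=72533807, p(93)=82010177, p(94)=92669720, p(95)=104651419, p(96)=118114304, p(97)=133230930, p(98)=150198136, p(99)=169229875, p(100)=190569292, p(101)=214481126, p(102)=241265379, p(103)=271248950, p(104)=304801365, p(105)=342325709, p(106)=384276336, p(107)=431149389, p(108)=483502844, p(109)=541946240, p(110)=607163746, p(111)=679903203, p(112)=761002156, p(113)=851376628, p(114)=952050665, p(115)=1064144451, p(116)=1188908248, p(117)=1327710076, p(118)=1482074143, p(119)=1653668665, p(120)=1844349560, p(121)=2056148051, p(122)=2291320912, p(123)=2552338241, p(124)=2841940500, p(125)=3163127352, p(126)=3519222692, p(127)=3913864295.
Final step: p(128) = p(127) + p(126) - p(123) - p(121) + p(116) + p(113) - p(106) - p(102) + p(93) + p(88) - p(77) - p(71) + p(58) + p(51) - p(36) - p(28) + p(11) + p(2)
= 3913864295 + 3519222692 - 2552338241 - 2056148051 + 1188908248 + 851376628 - 384276336 - 241265379 + 82010177 + 44108109 - 10619863 - 4697205 + 715220 + 239943 - 17977 - 3718 + 56 + 2
= 4351078600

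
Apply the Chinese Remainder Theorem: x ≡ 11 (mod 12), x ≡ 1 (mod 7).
71

Using Chinese Remainder Theorem:
M = 12 × 7 = 84
M1 = 7, M2 = 12
y1 = 7^(-1) mod 12 = 7
y2 = 12^(-1) mod 7 = 3
x = (11×7×7 + 1×12×3) mod 84 = 71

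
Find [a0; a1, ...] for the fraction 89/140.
[0; 1, 1, 1, 2, 1, 12]

Euclidean algorithm steps:
89 = 0 × 140 + 89
140 = 1 × 89 + 51
89 = 1 × 51 + 38
51 = 1 × 38 + 13
38 = 2 × 13 + 12
13 = 1 × 12 + 1
12 = 12 × 1 + 0
Continued fraction: [0; 1, 1, 1, 2, 1, 12]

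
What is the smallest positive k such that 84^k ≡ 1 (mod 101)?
5

101 is prime, so ord(84) divides φ(101) = 100.
Divisors of 100: 1, 2, 4, 5, 10, 20, 25, 50, 100.
Repeated squaring: 84^1 ≡ 84, 84^2 ≡ 87, 84^4 ≡ 95, 84^8 ≡ 36, 84^16 ≡ 84, 84^32 ≡ 87, 84^64 ≡ 95 (mod 101).
Test 84^d mod 101 for each divisor d in increasing order:
84^1 ≡ 84
84^2 ≡ 87
84^4 ≡ 95
84^5 = 84^4·84^1 ≡ 1  ← first divisor giving 1
The order is 5.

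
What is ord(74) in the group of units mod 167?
166

167 is prime, so ord(74) divides φ(167) = 166.
Divisors of 166: 1, 2, 83, 166.
Repeated squaring: 74^1 ≡ 74, 74^2 ≡ 132, 74^4 ≡ 56, 74^8 ≡ 130, 74^16 ≡ 33, 74^32 ≡ 87, 74^64 ≡ 54, 74^128 ≡ 77 (mod 167).
Test 74^d mod 167 for each divisor d in increasing order:
74^1 ≡ 74
74^2 ≡ 132
74^83 = 74^64·74^16·74^2·74^1 ≡ 166
74^166 = 74^128·74^32·74^4·74^2 ≡ 1  ← first divisor giving 1
The order is 166.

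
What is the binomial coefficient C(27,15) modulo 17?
0

Using Lucas' theorem:
Write n=27 and k=15 in base 17:
n in base 17: [1, 10]
k in base 17: [0, 15]
C(27,15) mod 17 = ∏ C(n_i, k_i) mod 17
Digit binomials (mod 17): C(1,0) = 1; C(10,15) = 0 (k_i > n_i)
Product: 1 × 0 = 0 ≡ 0 (mod 17)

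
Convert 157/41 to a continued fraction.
[3; 1, 4, 1, 6]

Euclidean algorithm steps:
157 = 3 × 41 + 34
41 = 1 × 34 + 7
34 = 4 × 7 + 6
7 = 1 × 6 + 1
6 = 6 × 1 + 0
Continued fraction: [3; 1, 4, 1, 6]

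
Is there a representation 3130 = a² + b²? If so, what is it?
23² + 51² (a=23, b=51)

Factorization: 3130 = 2 × 5 × 313
By Fermat: n is sum of two squares iff every prime p ≡ 3 (mod 4) appears to even power.
All primes ≡ 3 (mod 4) appear to even power.
Search a = 0, 1, 2, … for 3130 - a² a perfect square: first hit at a = 23: 3130 - 529 = 2601 = 51².
3130 = 23² + 51² = 529 + 2601 ✓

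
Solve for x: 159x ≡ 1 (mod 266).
87

gcd(159, 266) = 1, so the inverse exists.
Extended Euclidean algorithm on (266, 159):
266 = 1 × 159 + 107  ⟹  107 = (1)·266 + (-1)·159
159 = 1 × 107 + 52  ⟹  52 = (-1)·266 + (2)·159
107 = 2 × 52 + 3  ⟹  3 = (3)·266 + (-5)·159
52 = 17 × 3 + 1  ⟹  1 = (-52)·266 + (87)·159
So (87)·159 ≡ 1 (mod 266), i.e. 159^(-1) ≡ 87 (mod 266).
Check: 159 × 87 = 13833 ≡ 1 (mod 266)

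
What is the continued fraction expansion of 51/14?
[3; 1, 1, 1, 4]

Euclidean algorithm steps:
51 = 3 × 14 + 9
14 = 1 × 9 + 5
9 = 1 × 5 + 4
5 = 1 × 4 + 1
4 = 4 × 1 + 0
Continued fraction: [3; 1, 1, 1, 4]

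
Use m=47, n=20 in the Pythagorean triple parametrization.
(1809, 1880, 2609)

Euclid's formula: a = m² - n², b = 2mn, c = m² + n²
m = 47, n = 20
a = 47² - 20² = 2209 - 400 = 1809
b = 2 × 47 × 20 = 1880
c = 47² + 20² = 2209 + 400 = 2609
Verification: 1809² + 1880² = 3272481 + 3534400 = 6806881 = 2609² ✓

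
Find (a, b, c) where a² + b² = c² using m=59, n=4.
(3465, 472, 3497)

Euclid's formula: a = m² - n², b = 2mn, c = m² + n²
m = 59, n = 4
a = 59² - 4² = 3481 - 16 = 3465
b = 2 × 59 × 4 = 472
c = 59² + 4² = 3481 + 16 = 3497
Verification: 3465² + 472² = 12006225 + 222784 = 12229009 = 3497² ✓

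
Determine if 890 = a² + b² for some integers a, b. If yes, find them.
7² + 29² (a=7, b=29)

Factorization: 890 = 2 × 5 × 89
By Fermat: n is sum of two squares iff every prime p ≡ 3 (mod 4) appears to even power.
All primes ≡ 3 (mod 4) appear to even power.
Search a = 0, 1, 2, … for 890 - a² a perfect square: first hit at a = 7: 890 - 49 = 841 = 29².
890 = 7² + 29² = 49 + 841 ✓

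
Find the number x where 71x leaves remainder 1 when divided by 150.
131

gcd(71, 150) = 1, so the inverse exists.
Extended Euclidean algorithm on (150, 71):
150 = 2 × 71 + 8  ⟹  8 = (1)·150 + (-2)·71
71 = 8 × 8 + 7  ⟹  7 = (-8)·150 + (17)·71
8 = 1 × 7 + 1  ⟹  1 = (9)·150 + (-19)·71
So (-19)·71 ≡ 1 (mod 150), i.e. 71^(-1) ≡ -19 ≡ 131 (mod 150).
Check: 71 × 131 = 9301 ≡ 1 (mod 150)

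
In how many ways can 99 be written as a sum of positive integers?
169229875

p(n) counts ways to write n as a sum of positive integers (order ignored).
Euler's pentagonal recurrence: p(k) = p(k-1) + p(k-2) - p(k-5) - p(k-7) + p(k-12) + p(k-15) - ... (offsets j(3j∓1)/2, signs ++--, p(0)=1, p(<0)=0).
DP table for k = 0..98: p(0)=1, p(1)=1, p(2)=2, p(3)=3, p(4)=5, p(5)=7, p(6)=11, p(7)=15, p(8)=22, p(9)=30, p(10)=42, p(11)=56, p(12)=77, p(13)=101, p(14)=135, p(15)=176, p(16)=231, p(17)=297, p(18)=385, p(19)=490, p(20)=627, p(21)=792, p(22)=1002, p(23)=1255, p(24)=1575, p(25)=1958, p(26)=2436, p(27)=3010, p(28)=3718, p(29)=4565, p(30)=5604, p(31)=6842, p(32)=8349, p(33)=10143, p(34)=12310, p(35)=14883, p(36)=17977, p(37)=21637, p(38)=26015, p(39)=31185, p(40)=37338, p(41)=44583, p(42)=53174, p(43)=63261, p(44)=75175, p(45)=89134, p(46)=105558, p(47)=124754, p(48)=147273, p(49)=173525, p(50)=204226, p(51)=239943, p(52)=281589, p(53)=329931, p(54)=386155, p(55)=451276, p(56)=526823, p(57)=614154, p(58)=715220, p(59)=831820, p(60)=966467, p(61)=1121505, p(62)=1300156, p(63)=1505499, p(64)=1741630, p(65)=2012558, p(66)=2323520, p(67)=2679689, p(68)=3087735, p(69)=3554345, p(70)=4087968, p(71)=4697205, p(72)=5392783, p(73)=6185689, p(74)=7089500, p(75)=8118264, p(76)=9289091, p(77)=10619863, p(78)=12132164, p(79)=13848650, p(80)=15796476, p(81)=18004327, p(82)=20506255, p(83)=23338469, p(84)=26543660, p(85)=30167357, p(86)=34262962, p(87)=38887673, p(88)=44108109, p(89)=49995925, p(90)=56634173, p(91)=64112359, p(92)=72533807, p(93)=82010177, p(94)=92669720, p(95)=104651419, p(96)=118114304, p(97)=133230930, p(98)=150198136.
Final step: p(99) = p(98) + p(97) - p(94) - p(92) + p(87) + p(84) - p(77) - p(73) + p(64) + p(59) - p(48) - p(42) + p(29) + p(22) - p(7)
= 150198136 + 133230930 - 92669720 - 72533807 + 38887673 + 26543660 - 10619863 - 6185689 + 1741630 + 831820 - 147273 - 53174 + 4565 + 1002 - 15
= 169229875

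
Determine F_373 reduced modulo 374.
233

Matrix identity: Q^n = [[F_(n+1), F_n], [F_n, F_(n-1)]] with Q = [[1,1],[1,0]].
n = 373 = 101110101₂. Square-and-multiply, entries mod 374:
Q^1 = [[1,1],[1,0]]
Q^2 = (Q^1)² = [[2,1],[1,1]]
Q^5 = (Q^2)²·Q = [[8,5],[5,3]]
Q^11 = (Q^5)²·Q = [[144,89],[89,55]]
Q^23 = (Q^11)²·Q = [[366,233],[233,133]]
Q^46 = (Q^23)² = [[123,327],[327,170]]
Q^93 = (Q^46)²·Q = [[201,134],[134,67]]
Q^186 = (Q^93)² = [[13,8],[8,5]]
Q^373 = (Q^186)²·Q = [[3,233],[233,144]]
F_373 mod 374 = Q^373[0][1] = 233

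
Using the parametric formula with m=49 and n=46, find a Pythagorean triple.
(285, 4508, 4517)

Euclid's formula: a = m² - n², b = 2mn, c = m² + n²
m = 49, n = 46
a = 49² - 46² = 2401 - 2116 = 285
b = 2 × 49 × 46 = 4508
c = 49² + 46² = 2401 + 2116 = 4517
Verification: 285² + 4508² = 81225 + 20322064 = 20403289 = 4517² ✓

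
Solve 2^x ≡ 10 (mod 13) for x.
10

Baby-step giant-step with step n = ⌈√13⌉ = 4.
Baby steps 2^j mod 13 (j:value) for j=0..3: 0:1, 1:2, 2:4, 3:8.
Giant-step multiplier: 2^(-4) ≡ 2^(12-4) = 2^8 ≡ 9 (mod 13).
Giant steps γ_i = 10·9^i mod 13: γ_0=10, γ_1=12, γ_2=4 (in table at j=2).
x = i·n + j = 2·4 + 2 = 10.
Check: 2^10 ≡ 10 (mod 13).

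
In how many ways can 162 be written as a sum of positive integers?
129913904637

p(n) counts ways to write n as a sum of positive integers (order ignored).
Euler's pentagonal recurrence: p(k) = p(k-1) + p(k-2) - p(k-5) - p(k-7) + p(k-12) + p(k-15) - ... (offsets j(3j∓1)/2, signs ++--, p(0)=1, p(<0)=0).
DP table for k = 0..161: p(0)=1, p(1)=1, p(2)=2, p(3)=3, p(4)=5, p(5)=7, p(6)=11, p(7)=15, p(8)=22, p(9)=30, p(10)=42, p(11)=56, p(12)=77, p(13)=101, p(14)=135, p(15)=176, p(16)=231, p(17)=297, p(18)=385, p(19)=490, p(20)=627, p(21)=792, p(22)=1002, p(23)=1255, p(24)=1575, p(25)=1958, p(26)=2436, p(27)=3010, p(28)=3718, p(29)=4565, p(30)=5604, p(31)=6842, p(32)=8349, p(33)=10143, p(34)=12310, p(35)=14883, p(36)=17977, p(37)=21637, p(38)=26015, p(39)=31185, p(40)=37338, p(41)=44583, p(42)=53174, p(43)=63261, p(44)=75175, p(45)=89134, p(46)=105558, p(47)=124754, p(48)=147273, p(49)=173525, p(50)=204226, p(51)=239943, p(52)=281589, p(53)=329931, p(54)=386155, p(55)=451276, p(56)=526823, p(57)=614154, p(58)=715220, p(59)=831820, p(60)=966467, p(61)=1121505, p(62)=1300156, p(63)=1505499, p(64)=1741630, p(65)=2012558, p(66)=2323520, p(67)=2679689, p(68)=3087735, p(69)=3554345, p(70)=4087968, p(71)=4697205, p(72)=5392783, p(73)=6185689, p(74)=7089500, p(75)=8118264, p(76)=9289091, p(77)=10619863, p(78)=12132164, p(79)=13848650, p(80)=15796476, p(81)=18004327, p(82)=20506255, p(83)=23338469, p(84)=26543660, p(85)=30167357, p(86)=34262962, p(87)=38887673, p(88)=44108109, p(89)=49995925, p(90)=56634173, p(91)=64112359, p(92)=72533807, p(93)=82010177, p(94)=92669720, p(95)=104651419, p(96)=118114304, p(97)=133230930, p(98)=150198136, p(99)=169229875, p(100)=190569292, p(101)=214481126, p(102)=241265379, p(103)=271248950, p(104)=304801365, p(105)=342325709, p(106)=384276336, p(107)=431149389, p(108)=483502844, p(109)=541946240, p(110)=607163746, p(111)=679903203, p(112)=761002156, p(113)=851376628, p(114)=952050665, p(115)=1064144451, p(116)=1188908248, p(117)=1327710076, p(118)=1482074143, p(119)=1653668665, p(120)=1844349560, p(121)=2056148051, p(122)=2291320912, p(123)=2552338241, p(124)=2841940500, p(125)=3163127352, p(126)=3519222692, p(127)=3913864295, p(128)=4351078600, p(129)=4835271870, p(130)=5371315400, p(131)=5964539504, p(132)=6620830889, p(133)=7346629512, p(134)=8149040695, p(135)=9035836076, p(136)=10015581680, p(137)=11097645016, p(138)=12292341831, p(139)=13610949895, p(140)=15065878135, p(141)=16670689208, p(142)=18440293320, p(143)=20390982757, p(144)=22540654445, p(145)=24908858009, p(146)=27517052599, p(147)=30388671978, p(148)=33549419497, p(149)=37027355200, p(150)=40853235313, p(151)=45060624582, p(152)=49686288421, p(153)=54770336324, p(154)=60356673280, p(155)=66493182097, p(156)=73232243759, p(157)=80630964769, p(158)=88751778802, p(159)=97662728555, p(160)=107438159466, p(161)=118159068427.
Final step: p(162) = p(161) + p(160) - p(157) - p(155) + p(150) + p(147) - p(140) - p(136) + p(127) + p(122) - p(111) - p(105) + p(92) + p(85) - p(70) - p(62) + p(45) + p(36) - p(17) - p(7)
= 118159068427 + 107438159466 - 80630964769 - 66493182097 + 40853235313 + 30388671978 - 15065878135 - 10015581680 + 3913864295 + 2291320912 - 679903203 - 342325709 + 72533807 + 30167357 - 4087968 - 1300156 + 89134 + 17977 - 297 - 15
= 129913904637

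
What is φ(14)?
6

14 = 2 × 7
φ(n) = n × ∏(1 - 1/p) for each prime p dividing n
φ(14) = 14 × (1 - 1/2) × (1 - 1/7) = 6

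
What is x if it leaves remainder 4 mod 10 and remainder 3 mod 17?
54

Using Chinese Remainder Theorem:
M = 10 × 17 = 170
M1 = 17, M2 = 10
y1 = 17^(-1) mod 10 = 3
y2 = 10^(-1) mod 17 = 12
x = (4×17×3 + 3×10×12) mod 170 = 54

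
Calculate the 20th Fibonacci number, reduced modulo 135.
15

Matrix identity: Q^n = [[F_(n+1), F_n], [F_n, F_(n-1)]] with Q = [[1,1],[1,0]].
n = 20 = 10100₂. Square-and-multiply, entries mod 135:
Q^1 = [[1,1],[1,0]]
Q^2 = (Q^1)² = [[2,1],[1,1]]
Q^5 = (Q^2)²·Q = [[8,5],[5,3]]
Q^10 = (Q^5)² = [[89,55],[55,34]]
Q^20 = (Q^10)² = [[11,15],[15,131]]
F_20 mod 135 = Q^20[0][1] = 15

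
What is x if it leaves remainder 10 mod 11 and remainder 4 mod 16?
164

Using Chinese Remainder Theorem:
M = 11 × 16 = 176
M1 = 16, M2 = 11
y1 = 16^(-1) mod 11 = 9
y2 = 11^(-1) mod 16 = 3
x = (10×16×9 + 4×11×3) mod 176 = 164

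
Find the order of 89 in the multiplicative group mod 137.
136

137 is prime, so ord(89) divides φ(137) = 136.
Divisors of 136: 1, 2, 4, 8, 17, 34, 68, 136.
Repeated squaring: 89^1 ≡ 89, 89^2 ≡ 112, 89^4 ≡ 77, 89^8 ≡ 38, 89^16 ≡ 74, 89^32 ≡ 133, 89^64 ≡ 16, 89^128 ≡ 119 (mod 137).
Test 89^d mod 137 for each divisor d in increasing order:
89^1 ≡ 89
89^2 ≡ 112
89^4 ≡ 77
89^8 ≡ 38
89^17 = 89^16·89^1 ≡ 10
89^34 = 89^32·89^2 ≡ 100
89^68 = 89^64·89^4 ≡ 136
89^136 = 89^128·89^8 ≡ 1  ← first divisor giving 1
The order is 136.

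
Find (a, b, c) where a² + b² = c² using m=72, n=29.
(4343, 4176, 6025)

Euclid's formula: a = m² - n², b = 2mn, c = m² + n²
m = 72, n = 29
a = 72² - 29² = 5184 - 841 = 4343
b = 2 × 72 × 29 = 4176
c = 72² + 29² = 5184 + 841 = 6025
Verification: 4343² + 4176² = 18861649 + 17438976 = 36300625 = 6025² ✓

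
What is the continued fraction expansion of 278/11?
[25; 3, 1, 2]

Euclidean algorithm steps:
278 = 25 × 11 + 3
11 = 3 × 3 + 2
3 = 1 × 2 + 1
2 = 2 × 1 + 0
Continued fraction: [25; 3, 1, 2]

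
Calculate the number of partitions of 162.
129913904637

p(n) counts ways to write n as a sum of positive integers (order ignored).
Euler's pentagonal recurrence: p(k) = p(k-1) + p(k-2) - p(k-5) - p(k-7) + p(k-12) + p(k-15) - ... (offsets j(3j∓1)/2, signs ++--, p(0)=1, p(<0)=0).
DP table for k = 0..161: p(0)=1, p(1)=1, p(2)=2, p(3)=3, p(4)=5, p(5)=7, p(6)=11, p(7)=15, p(8)=22, p(9)=30, p(10)=42, p(11)=56, p(12)=77, p(13)=101, p(14)=135, p(15)=176, p(16)=231, p(17)=297, p(18)=385, p(19)=490, p(20)=627, p(21)=792, p(22)=1002, p(23)=1255, p(24)=1575, p(25)=1958, p(26)=2436, p(27)=3010, p(28)=3718, p(29)=4565, p(30)=5604, p(31)=6842, p(32)=8349, p(33)=10143, p(34)=12310, p(35)=14883, p(36)=17977, p(37)=21637, p(38)=26015, p(39)=31185, p(40)=37338, p(41)=44583, p(42)=53174, p(43)=63261, p(44)=75175, p(45)=89134, p(46)=105558, p(47)=124754, p(48)=147273, p(49)=173525, p(50)=204226, p(51)=239943, p(52)=281589, p(53)=329931, p(54)=386155, p(55)=451276, p(56)=526823, p(57)=614154, p(58)=715220, p(59)=831820, p(60)=966467, p(61)=1121505, p(62)=1300156, p(63)=1505499, p(64)=1741630, p(65)=2012558, p(66)=2323520, p(67)=2679689, p(68)=3087735, p(69)=3554345, p(70)=4087968, p(71)=4697205, p(72)=5392783, p(73)=6185689, p(74)=7089500, p(75)=8118264, p(76)=9289091, p(77)=10619863, p(78)=12132164, p(79)=13848650, p(80)=15796476, p(81)=18004327, p(82)=20506255, p(83)=23338469, p(84)=26543660, p(85)=30167357, p(86)=34262962, p(87)=38887673, p(88)=44108109, p(89)=49995925, p(90)=56634173, p(91)=64112359, p(92)=72533807, p(93)=82010177, p(94)=92669720, p(95)=104651419, p(96)=118114304, p(97)=133230930, p(98)=150198136, p(99)=169229875, p(100)=190569292, p(101)=214481126, p(102)=241265379, p(103)=271248950, p(104)=304801365, p(105)=342325709, p(106)=384276336, p(107)=431149389, p(108)=483502844, p(109)=541946240, p(110)=607163746, p(111)=679903203, p(112)=761002156, p(113)=851376628, p(114)=952050665, p(115)=1064144451, p(116)=1188908248, p(117)=1327710076, p(118)=1482074143, p(119)=1653668665, p(120)=1844349560, p(121)=2056148051, p(122)=2291320912, p(123)=2552338241, p(124)=2841940500, p(125)=3163127352, p(126)=3519222692, p(127)=3913864295, p(128)=4351078600, p(129)=4835271870, p(130)=5371315400, p(131)=5964539504, p(132)=6620830889, p(133)=7346629512, p(134)=8149040695, p(135)=9035836076, p(136)=10015581680, p(137)=11097645016, p(138)=12292341831, p(139)=13610949895, p(140)=15065878135, p(141)=16670689208, p(142)=18440293320, p(143)=20390982757, p(144)=22540654445, p(145)=24908858009, p(146)=27517052599, p(147)=30388671978, p(148)=33549419497, p(149)=37027355200, p(150)=40853235313, p(151)=45060624582, p(152)=49686288421, p(153)=54770336324, p(154)=60356673280, p(155)=66493182097, p(156)=73232243759, p(157)=80630964769, p(158)=88751778802, p(159)=97662728555, p(160)=107438159466, p(161)=118159068427.
Final step: p(162) = p(161) + p(160) - p(157) - p(155) + p(150) + p(147) - p(140) - p(136) + p(127) + p(122) - p(111) - p(105) + p(92) + p(85) - p(70) - p(62) + p(45) + p(36) - p(17) - p(7)
= 118159068427 + 107438159466 - 80630964769 - 66493182097 + 40853235313 + 30388671978 - 15065878135 - 10015581680 + 3913864295 + 2291320912 - 679903203 - 342325709 + 72533807 + 30167357 - 4087968 - 1300156 + 89134 + 17977 - 297 - 15
= 129913904637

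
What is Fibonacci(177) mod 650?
632

Matrix identity: Q^n = [[F_(n+1), F_n], [F_n, F_(n-1)]] with Q = [[1,1],[1,0]].
n = 177 = 10110001₂. Square-and-multiply, entries mod 650:
Q^1 = [[1,1],[1,0]]
Q^2 = (Q^1)² = [[2,1],[1,1]]
Q^5 = (Q^2)²·Q = [[8,5],[5,3]]
Q^11 = (Q^5)²·Q = [[144,89],[89,55]]
Q^22 = (Q^11)² = [[57,161],[161,546]]
Q^44 = (Q^22)² = [[570,233],[233,337]]
Q^88 = (Q^44)² = [[239,81],[81,158]]
Q^177 = (Q^88)²·Q = [[289,632],[632,307]]
F_177 mod 650 = Q^177[0][1] = 632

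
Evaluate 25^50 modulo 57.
43

Repeated squaring. Binary of 50 = 110010.
25^1 ≡ 25 (mod 57); 25^2 ≡ 55 (mod 57); 25^4 ≡ 4 (mod 57); 25^8 ≡ 16 (mod 57); 25^16 ≡ 28 (mod 57); 25^32 ≡ 43 (mod 57)
25^50 = 25^2 × 25^16 × 25^32 ≡ 43 (mod 57)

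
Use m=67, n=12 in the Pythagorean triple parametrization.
(4345, 1608, 4633)

Euclid's formula: a = m² - n², b = 2mn, c = m² + n²
m = 67, n = 12
a = 67² - 12² = 4489 - 144 = 4345
b = 2 × 67 × 12 = 1608
c = 67² + 12² = 4489 + 144 = 4633
Verification: 4345² + 1608² = 18879025 + 2585664 = 21464689 = 4633² ✓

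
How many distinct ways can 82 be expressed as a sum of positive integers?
20506255

p(n) counts ways to write n as a sum of positive integers (order ignored).
Euler's pentagonal recurrence: p(k) = p(k-1) + p(k-2) - p(k-5) - p(k-7) + p(k-12) + p(k-15) - ... (offsets j(3j∓1)/2, signs ++--, p(0)=1, p(<0)=0).
DP table for k = 0..81: p(0)=1, p(1)=1, p(2)=2, p(3)=3, p(4)=5, p(5)=7, p(6)=11, p(7)=15, p(8)=22, p(9)=30, p(10)=42, p(11)=56, p(12)=77, p(13)=101, p(14)=135, p(15)=176, p(16)=231, p(17)=297, p(18)=385, p(19)=490, p(20)=627, p(21)=792, p(22)=1002, p(23)=1255, p(24)=1575, p(25)=1958, p(26)=2436, p(27)=3010, p(28)=3718, p(29)=4565, p(30)=5604, p(31)=6842, p(32)=8349, p(33)=10143, p(34)=12310, p(35)=14883, p(36)=17977, p(37)=21637, p(38)=26015, p(39)=31185, p(40)=37338, p(41)=44583, p(42)=53174, p(43)=63261, p(44)=75175, p(45)=89134, p(46)=105558, p(47)=124754, p(48)=147273, p(49)=173525, p(50)=204226, p(51)=239943, p(52)=281589, p(53)=329931, p(54)=386155, p(55)=451276, p(56)=526823, p(57)=614154, p(58)=715220, p(59)=831820, p(60)=966467, p(61)=1121505, p(62)=1300156, p(63)=1505499, p(64)=1741630, p(65)=2012558, p(66)=2323520, p(67)=2679689, p(68)=3087735, p(69)=3554345, p(70)=4087968, p(71)=4697205, p(72)=5392783, p(73)=6185689, p(74)=7089500, p(75)=8118264, p(76)=9289091, p(77)=10619863, p(78)=12132164, p(79)=13848650, p(80)=15796476, p(81)=18004327.
Final step: p(82) = p(81) + p(80) - p(77) - p(75) + p(70) + p(67) - p(60) - p(56) + p(47) + p(42) - p(31) - p(25) + p(12) + p(5)
= 18004327 + 15796476 - 10619863 - 8118264 + 4087968 + 2679689 - 966467 - 526823 + 124754 + 53174 - 6842 - 1958 + 77 + 7
= 20506255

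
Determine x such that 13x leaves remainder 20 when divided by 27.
x ≡ 14 (mod 27)

gcd(13, 27) = 1, which divides 20, so solutions exist.
Find 13^(-1) mod 27 by the extended Euclidean algorithm:
27 = 2 × 13 + 1  ⟹  1 = (1)·27 + (-2)·13
So (-2)·13 ≡ 1 (mod 27), i.e. 13^(-1) ≡ -2 ≡ 25 (mod 27).
x ≡ 25 × 20 = 500 ≡ 14 (mod 27).
Check: 13 × 14 = 182 ≡ 20 (mod 27).
Unique solution: x ≡ 14 (mod 27)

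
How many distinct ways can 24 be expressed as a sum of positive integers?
1575

p(n) counts ways to write n as a sum of positive integers (order ignored).
Euler's pentagonal recurrence: p(k) = p(k-1) + p(k-2) - p(k-5) - p(k-7) + p(k-12) + p(k-15) - ... (offsets j(3j∓1)/2, signs ++--, p(0)=1, p(<0)=0).
DP table for k = 0..23: p(0)=1, p(1)=1, p(2)=2, p(3)=3, p(4)=5, p(5)=7, p(6)=11, p(7)=15, p(8)=22, p(9)=30, p(10)=42, p(11)=56, p(12)=77, p(13)=101, p(14)=135, p(15)=176, p(16)=231, p(17)=297, p(18)=385, p(19)=490, p(20)=627, p(21)=792, p(22)=1002, p(23)=1255.
Final step: p(24) = p(23) + p(22) - p(19) - p(17) + p(12) + p(9) - p(2)
= 1255 + 1002 - 490 - 297 + 77 + 30 - 2
= 1575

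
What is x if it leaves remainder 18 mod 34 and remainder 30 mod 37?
1140

Using Chinese Remainder Theorem:
M = 34 × 37 = 1258
M1 = 37, M2 = 34
y1 = 37^(-1) mod 34 = 23
y2 = 34^(-1) mod 37 = 12
x = (18×37×23 + 30×34×12) mod 1258 = 1140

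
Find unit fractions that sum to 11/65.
1/6 + 1/390

Greedy algorithm:
11/65: ceiling(65/11) = 6, use 1/6
1/390: ceiling(390/1) = 390, use 1/390
Result: 11/65 = 1/6 + 1/390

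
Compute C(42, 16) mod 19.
0

Using Lucas' theorem:
Write n=42 and k=16 in base 19:
n in base 19: [2, 4]
k in base 19: [0, 16]
C(42,16) mod 19 = ∏ C(n_i, k_i) mod 19
Digit binomials (mod 19): C(2,0) = 1; C(4,16) = 0 (k_i > n_i)
Product: 1 × 0 = 0 ≡ 0 (mod 19)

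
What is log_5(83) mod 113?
72

Baby-step giant-step with step n = ⌈√113⌉ = 11.
Baby steps 5^j mod 113 (j:value) for j=0..10: 0:1, 1:5, 2:25, 3:12, 4:60, 5:74, 6:31, 7:42, 8:97, 9:33, 10:52.
Giant-step multiplier: 5^(-11) ≡ 5^(112-11) = 5^101 ≡ 10 (mod 113).
Giant steps γ_i = 83·10^i mod 113: γ_0=83, γ_1=39, γ_2=51, γ_3=58, γ_4=15, γ_5=37, γ_6=31 (in table at j=6).
x = i·n + j = 6·11 + 6 = 72.
Check: 5^72 ≡ 83 (mod 113).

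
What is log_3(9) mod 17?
2

Baby-step giant-step with step n = ⌈√17⌉ = 5.
Baby steps 3^j mod 17 (j:value) for j=0..4: 0:1, 1:3, 2:9, 3:10, 4:13.
h = 9 is already in the table at j=2, so x = 2.
Check: 3^2 ≡ 9 (mod 17).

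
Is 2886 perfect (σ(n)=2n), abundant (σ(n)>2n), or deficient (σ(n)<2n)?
abundant

Proper divisors of 2886: sum = 1 + 2 + 3 + 6 + 13 + 26 + 37 + 39 + 74 + 78 + 111 + 222 + 481 + 962 + 1443 = 3498
Since 3498 > 2886, 2886 is abundant.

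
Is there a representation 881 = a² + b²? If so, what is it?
16² + 25² (a=16, b=25)

Factorization: 881 = 881
By Fermat: n is sum of two squares iff every prime p ≡ 3 (mod 4) appears to even power.
All primes ≡ 3 (mod 4) appear to even power.
Search a = 0, 1, 2, … for 881 - a² a perfect square: first hit at a = 16: 881 - 256 = 625 = 25².
881 = 16² + 25² = 256 + 625 ✓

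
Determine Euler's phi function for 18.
6

18 = 2 × 3^2
φ(n) = n × ∏(1 - 1/p) for each prime p dividing n
φ(18) = 18 × (1 - 1/2) × (1 - 1/3) = 6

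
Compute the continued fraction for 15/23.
[0; 1, 1, 1, 7]

Euclidean algorithm steps:
15 = 0 × 23 + 15
23 = 1 × 15 + 8
15 = 1 × 8 + 7
8 = 1 × 7 + 1
7 = 7 × 1 + 0
Continued fraction: [0; 1, 1, 1, 7]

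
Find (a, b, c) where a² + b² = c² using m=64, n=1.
(4095, 128, 4097)

Euclid's formula: a = m² - n², b = 2mn, c = m² + n²
m = 64, n = 1
a = 64² - 1² = 4096 - 1 = 4095
b = 2 × 64 × 1 = 128
c = 64² + 1² = 4096 + 1 = 4097
Verification: 4095² + 128² = 16769025 + 16384 = 16785409 = 4097² ✓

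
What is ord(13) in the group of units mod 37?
36

37 is prime, so ord(13) divides φ(37) = 36.
Divisors of 36: 1, 2, 3, 4, 6, 9, 12, 18, 36.
Repeated squaring: 13^1 ≡ 13, 13^2 ≡ 21, 13^4 ≡ 34, 13^8 ≡ 9, 13^16 ≡ 7, 13^32 ≡ 12 (mod 37).
Test 13^d mod 37 for each divisor d in increasing order:
13^1 ≡ 13
13^2 ≡ 21
13^3 = 13^2·13^1 ≡ 14
13^4 ≡ 34
13^6 = 13^4·13^2 ≡ 11
13^9 = 13^8·13^1 ≡ 6
13^12 = 13^8·13^4 ≡ 10
13^18 = 13^16·13^2 ≡ 36
13^36 = 13^32·13^4 ≡ 1  ← first divisor giving 1
The order is 36.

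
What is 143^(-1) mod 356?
239

gcd(143, 356) = 1, so the inverse exists.
Extended Euclidean algorithm on (356, 143):
356 = 2 × 143 + 70  ⟹  70 = (1)·356 + (-2)·143
143 = 2 × 70 + 3  ⟹  3 = (-2)·356 + (5)·143
70 = 23 × 3 + 1  ⟹  1 = (47)·356 + (-117)·143
So (-117)·143 ≡ 1 (mod 356), i.e. 143^(-1) ≡ -117 ≡ 239 (mod 356).
Check: 143 × 239 = 34177 ≡ 1 (mod 356)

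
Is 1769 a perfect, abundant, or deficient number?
deficient

Proper divisors of 1769: sum = 1 + 29 + 61 = 91
Since 91 < 1769, 1769 is deficient.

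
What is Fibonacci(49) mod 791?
589

Matrix identity: Q^n = [[F_(n+1), F_n], [F_n, F_(n-1)]] with Q = [[1,1],[1,0]].
n = 49 = 110001₂. Square-and-multiply, entries mod 791:
Q^1 = [[1,1],[1,0]]
Q^3 = (Q^1)²·Q = [[3,2],[2,1]]
Q^6 = (Q^3)² = [[13,8],[8,5]]
Q^12 = (Q^6)² = [[233,144],[144,89]]
Q^24 = (Q^12)² = [[671,490],[490,181]]
Q^49 = (Q^24)²·Q = [[421,589],[589,623]]
F_49 mod 791 = Q^49[0][1] = 589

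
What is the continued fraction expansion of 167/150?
[1; 8, 1, 4, 1, 2]

Euclidean algorithm steps:
167 = 1 × 150 + 17
150 = 8 × 17 + 14
17 = 1 × 14 + 3
14 = 4 × 3 + 2
3 = 1 × 2 + 1
2 = 2 × 1 + 0
Continued fraction: [1; 8, 1, 4, 1, 2]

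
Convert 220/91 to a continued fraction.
[2; 2, 2, 1, 1, 7]

Euclidean algorithm steps:
220 = 2 × 91 + 38
91 = 2 × 38 + 15
38 = 2 × 15 + 8
15 = 1 × 8 + 7
8 = 1 × 7 + 1
7 = 7 × 1 + 0
Continued fraction: [2; 2, 2, 1, 1, 7]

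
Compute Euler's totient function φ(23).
22

23 = 23
φ(n) = n × ∏(1 - 1/p) for each prime p dividing n
φ(23) = 23 × (1 - 1/23) = 22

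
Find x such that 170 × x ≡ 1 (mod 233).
196

gcd(170, 233) = 1, so the inverse exists.
Extended Euclidean algorithm on (233, 170):
233 = 1 × 170 + 63  ⟹  63 = (1)·233 + (-1)·170
170 = 2 × 63 + 44  ⟹  44 = (-2)·233 + (3)·170
63 = 1 × 44 + 19  ⟹  19 = (3)·233 + (-4)·170
44 = 2 × 19 + 6  ⟹  6 = (-8)·233 + (11)·170
19 = 3 × 6 + 1  ⟹  1 = (27)·233 + (-37)·170
So (-37)·170 ≡ 1 (mod 233), i.e. 170^(-1) ≡ -37 ≡ 196 (mod 233).
Check: 170 × 196 = 33320 ≡ 1 (mod 233)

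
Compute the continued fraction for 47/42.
[1; 8, 2, 2]

Euclidean algorithm steps:
47 = 1 × 42 + 5
42 = 8 × 5 + 2
5 = 2 × 2 + 1
2 = 2 × 1 + 0
Continued fraction: [1; 8, 2, 2]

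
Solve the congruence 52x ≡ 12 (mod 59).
x ≡ 32 (mod 59)

gcd(52, 59) = 1, which divides 12, so solutions exist.
Find 52^(-1) mod 59 by the extended Euclidean algorithm:
59 = 1 × 52 + 7  ⟹  7 = (1)·59 + (-1)·52
52 = 7 × 7 + 3  ⟹  3 = (-7)·59 + (8)·52
7 = 2 × 3 + 1  ⟹  1 = (15)·59 + (-17)·52
So (-17)·52 ≡ 1 (mod 59), i.e. 52^(-1) ≡ -17 ≡ 42 (mod 59).
x ≡ 42 × 12 = 504 ≡ 32 (mod 59).
Check: 52 × 32 = 1664 ≡ 12 (mod 59).
Unique solution: x ≡ 32 (mod 59)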